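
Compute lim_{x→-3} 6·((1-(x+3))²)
Direct substitution at x = -3 gives 6.

Final answer: 6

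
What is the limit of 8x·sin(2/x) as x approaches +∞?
As x → +∞: let u = 2/x → 0⁺; then 8·x·sin(2/x) = 8·2·sin(u)/u → 8·2·1 = 16.
Limit = 16.

Final answer: 16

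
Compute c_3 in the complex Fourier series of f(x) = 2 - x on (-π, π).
Compute the real Fourier coefficients first: a_3 = 0, b_3 = -2/3.
Then c_3 = (a_3 − i·b_3)/2 = i/3.

Final answer: i/3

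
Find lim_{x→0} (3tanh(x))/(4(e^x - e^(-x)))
Both numerator and denominator → 0 as x → 0; this is a 0/0 indeterminate form.
Expand each to leading order near x = 0: numerator ~ 3·x, denominator ~ 8·x.
The limit of the ratio is 3/8.

Final answer: 3/8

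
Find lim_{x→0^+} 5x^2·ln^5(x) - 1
The product is a 0·∞ indeterminate form at x → 0⁺.
Rewrite the product as 5·ln^5(x) / x^(-2) and apply L'Hôpital, or use the standard hierarchy x^(-2) ≫ |ln x|^5 as x → 0⁺.
The indeterminate product → 0, so the limit = -1.

Final answer: -1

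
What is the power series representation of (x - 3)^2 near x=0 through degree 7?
x^2 - 6·x + 9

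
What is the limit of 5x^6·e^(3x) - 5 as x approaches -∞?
The product is a 0·∞ indeterminate form at x → -∞.
Rewrite the product as 5x^6 / e^(-3x) (an ∞/∞ form) and apply L'Hôpital, or use the standard hierarchy e^(3|x|) ≫ |x^6| as x → -∞.
The indeterminate product → 0, so the limit = -5.

Final answer: -5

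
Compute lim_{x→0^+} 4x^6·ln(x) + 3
The product is a 0·∞ indeterminate form at x → 0⁺.
Rewrite the product as 4·ln(x) / x^(-6) and apply L'Hôpital, or use the standard hierarchy x^(-6) ≫ |ln x| as x → 0⁺.
The indeterminate product → 0, so the limit = 3.

Final answer: 3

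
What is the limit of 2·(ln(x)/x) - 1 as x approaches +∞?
Evaluate the dominant behaviour as x → +∞; each term tends to a finite value or vanishes.
Limit = -1.

Final answer: -1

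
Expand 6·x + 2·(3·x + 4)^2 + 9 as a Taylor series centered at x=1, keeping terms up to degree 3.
113 + 90·(x - 1) + 18·(x - 1)^2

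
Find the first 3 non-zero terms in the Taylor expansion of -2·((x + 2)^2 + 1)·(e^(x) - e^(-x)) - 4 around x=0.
-16·x^2 - 20·x - 4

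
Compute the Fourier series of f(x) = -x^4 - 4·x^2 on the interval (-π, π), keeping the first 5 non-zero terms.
(-32 + 8·π^2)·cos(x) + (-2·π^2 - 1)·cos(2·x) + (32/27 + 8·π^2/9)·cos(3·x) + (-π^2/2 - 13/16)·cos(4·x) - π^4/5 - 4·π^2/3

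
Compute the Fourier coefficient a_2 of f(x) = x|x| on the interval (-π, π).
a_2 = (1/π) ∫_{-π}^{π} f(x)·cos(2x) dx.
Evaluate the integral (use parity and integration by parts as needed): a_2 = 0.

Final answer: 0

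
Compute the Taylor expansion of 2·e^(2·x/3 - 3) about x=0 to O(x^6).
8·x^5·e^(-3)/3645 + 4·x^4·e^(-3)/243 + 8·x^3·e^(-3)/81 + 4·x^2·e^(-3)/9 + 4·x·e^(-3)/3 + 2·e^(-3)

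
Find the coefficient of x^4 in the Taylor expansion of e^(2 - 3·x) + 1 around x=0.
Expand to order 4: e^(2 - 3·x) + 1 = 27·x^4·e^(2)/8 - 9·x^3·e^(2)/2 + 9·x^2·e^(2)/2 - 3·x·e^(2) + 1 + e^(2) + O(x^5).
The coefficient of x^4 is 27·e^(2)/8.

Final answer: 27·e^(2)/8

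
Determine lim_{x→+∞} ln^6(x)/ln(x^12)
This is an ∞/∞ indeterminate form as x → +∞.
Write ln(x^12) = 12·ln(x), reducing the quotient to ln^5(x)/12 → ∞.
Limit = ∞.

Final answer: ∞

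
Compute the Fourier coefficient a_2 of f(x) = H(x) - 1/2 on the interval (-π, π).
a_2 = (1/π) ∫_{-π}^{π} f(x)·cos(2x) dx.
Evaluate the integral (use parity and integration by parts as needed): a_2 = 0.

Final answer: 0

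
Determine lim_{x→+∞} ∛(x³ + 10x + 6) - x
This is an ∞ − ∞ indeterminate form.
Multiply by (A² + AB + B²)/(A² + AB + B²) where A = ∛(x³+10x + 6), B = x to use A³ − B³ = (A−B)(A²+AB+B²); the x³ terms cancel, leaving (10x + 6)/(A²+AB+B²) with denominator ~ 3x², so the limit is 0.
Limit = 0.

Final answer: 0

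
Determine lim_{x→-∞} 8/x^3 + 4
Evaluate the dominant behaviour as x → -∞; each term tends to a finite value or vanishes.
Limit = 4.

Final answer: 4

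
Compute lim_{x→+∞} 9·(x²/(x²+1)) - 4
Evaluate the dominant behaviour as x → +∞; each term tends to a finite value or vanishes.
Limit = 5.

Final answer: 5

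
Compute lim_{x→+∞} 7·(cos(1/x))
Evaluate the dominant behaviour as x → +∞; each term tends to a finite value or vanishes.
Limit = 7.

Final answer: 7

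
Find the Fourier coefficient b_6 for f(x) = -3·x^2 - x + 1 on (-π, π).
b_6 = (1/π) ∫_{-π}^{π} f(x)·sin(6x) dx.
Evaluate the integral (use parity and integration by parts as needed): b_6 = 1/3.

Final answer: 1/3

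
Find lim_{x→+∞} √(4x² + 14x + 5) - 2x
As x → +∞: multiply by the conjugate to get (14x+5)/(√(4x²+14x+5)+2x); the denominator ~ 4x, so the limit is 14/4 = 7/2.
Limit = 7/2.

Final answer: 7/2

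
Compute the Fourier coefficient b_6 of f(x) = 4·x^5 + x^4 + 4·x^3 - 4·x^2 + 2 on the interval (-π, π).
b_6 = (1/π) ∫_{-π}^{π} f(x)·sin(6x) dx.
Evaluate the integral (use parity and integration by parts as needed): b_6 = -4·π^4/3 - 16·π^2/27 + 8/81.

Final answer: -4·π^4/3 - 16·π^2/27 + 8/81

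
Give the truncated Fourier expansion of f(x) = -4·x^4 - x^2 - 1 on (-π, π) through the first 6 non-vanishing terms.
(-188 + 32·π^2)·cos(x) + (11 - 8·π^2)·cos(2·x) + (-52/27 + 32·π^2/9)·cos(3·x) + (1/2 - 2·π^2)·cos(4·x) + (-92/625 + 32·π^2/25)·cos(5·x) - 4·π^4/5 - π^2/3 - 1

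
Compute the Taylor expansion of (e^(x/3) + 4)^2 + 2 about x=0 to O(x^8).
17·x^7/1377810 + x^6/7290 + x^5/729 + x^4/81 + 8·x^3/81 + 2·x^2/3 + 10·x/3 + 27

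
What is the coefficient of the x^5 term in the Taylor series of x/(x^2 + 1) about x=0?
Expand to order 5: x/(x^2 + 1) = x^5 - x^3 + x + O(x^6).
The coefficient of x^5 is 1.

Final answer: 1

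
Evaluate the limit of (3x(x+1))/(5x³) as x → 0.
Both numerator and denominator → 0 as x → 0; this is a 0/0 indeterminate form.
Expand each to leading order near x = 0: numerator ~ 3·x, denominator ~ 5·x^3.
The limit of the ratio is ∞.

Final answer: ∞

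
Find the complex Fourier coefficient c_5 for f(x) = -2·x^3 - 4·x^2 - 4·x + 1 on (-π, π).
Compute the real Fourier coefficients first: a_5 = 16/25, b_5 = -4·π^2/5 - 176/125.
Then c_5 = (a_5 − i·b_5)/2 = 8/25 + 88·i/125 + 2·i·π^2/5.

Final answer: 8/25 + 88·i/125 + 2·i·π^2/5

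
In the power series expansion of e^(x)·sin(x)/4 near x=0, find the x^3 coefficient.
Expand to order 3: e^(x)·sin(x)/4 = x^3/12 + x^2/4 + x/4 + O(x^4).
The coefficient of x^3 is 1/12.

Final answer: 1/12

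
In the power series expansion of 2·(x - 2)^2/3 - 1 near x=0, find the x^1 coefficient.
Expand to order 1: 2·(x - 2)^2/3 - 1 = 5/3 - 8·x/3 + O(x^2).
The coefficient of x^1 is -8/3.

Final answer: -8/3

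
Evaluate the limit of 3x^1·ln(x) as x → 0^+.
This is a 0·∞ indeterminate form at x → 0⁺.
Rewrite the product as 3·ln(x) / x^(-1) and apply L'Hôpital, or use the standard hierarchy x^(-1) ≫ |ln x| as x → 0⁺.
The indeterminate product → 0, so the limit = 0.

Final answer: 0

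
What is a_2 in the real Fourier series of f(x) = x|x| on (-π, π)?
a_2 = (1/π) ∫_{-π}^{π} f(x)·cos(2x) dx.
Evaluate the integral (use parity and integration by parts as needed): a_2 = 0.

Final answer: 0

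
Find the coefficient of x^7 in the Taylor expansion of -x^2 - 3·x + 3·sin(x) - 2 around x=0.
Expand to order 7: -x^2 - 3·x + 3·sin(x) - 2 = -x^7/1680 + x^5/40 - x^3/2 - x^2 - 2 + O(x^8).
The coefficient of x^7 is -1/1680.

Final answer: -1/1680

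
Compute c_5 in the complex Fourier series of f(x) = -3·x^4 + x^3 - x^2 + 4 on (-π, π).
Compute the real Fourier coefficients first: a_5 = -44/625 + 24·π^2/25, b_5 = -12/125 + 2·π^2/5.
Then c_5 = (a_5 − i·b_5)/2 = -22/625 + 12·π^2/25 - i·π^2/5 + 6·i/125.

Final answer: -22/625 + 12·π^2/25 - i·π^2/5 + 6·i/125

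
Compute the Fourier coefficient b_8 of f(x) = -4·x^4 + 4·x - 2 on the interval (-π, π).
b_8 = (1/π) ∫_{-π}^{π} f(x)·sin(8x) dx.
Evaluate the integral (use parity and integration by parts as needed): b_8 = -1.

Final answer: -1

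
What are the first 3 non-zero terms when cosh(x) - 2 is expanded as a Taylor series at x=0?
x^4/24 + x^2/2 - 1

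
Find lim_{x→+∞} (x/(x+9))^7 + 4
As x → +∞: x/(x+9) = 1/(1 + 9/x) → 1, and the 7th power of a limit-1 base also → 1; with the additive constant, 1 + 4 = 5.
Limit = 5.

Final answer: 5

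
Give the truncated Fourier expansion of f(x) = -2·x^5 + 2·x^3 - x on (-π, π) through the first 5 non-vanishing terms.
(-506 - 4·π^4 + 84·π^2)·sin(x) + (-12·π^2 + 19 + 2·π^4)·sin(2·x) + (-4·π^4/3 - 286/81 + 116·π^2/27)·sin(3·x) + (-9·π^2/4 + 43/32 + π^4)·sin(4·x) + (-4·π^4/5 - 466/625 + 36·π^2/25)·sin(5·x)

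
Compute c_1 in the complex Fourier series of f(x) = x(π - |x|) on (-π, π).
Compute the real Fourier coefficients first: a_1 = 0, b_1 = 8/π.
Then c_1 = (a_1 − i·b_1)/2 = -4·i/π.

Final answer: -4·i/π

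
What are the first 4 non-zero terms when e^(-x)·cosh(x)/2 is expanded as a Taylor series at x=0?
-x^3/3 + x^2/2 - x/2 + 1/2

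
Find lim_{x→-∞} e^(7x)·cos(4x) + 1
Evaluate the dominant behaviour as x → -∞; each term tends to a finite value or vanishes.
Limit = 1.

Final answer: 1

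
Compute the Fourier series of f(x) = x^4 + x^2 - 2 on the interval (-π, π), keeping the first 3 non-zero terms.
(44 - 8·π^2)·cos(x) + (-2 + 2·π^2)·cos(2·x) - 2 + π^2/3 + π^4/5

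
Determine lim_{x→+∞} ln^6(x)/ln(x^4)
This is an ∞/∞ indeterminate form as x → +∞.
Write ln(x^4) = 4·ln(x), reducing the quotient to ln^5(x)/4 → ∞.
Limit = ∞.

Final answer: ∞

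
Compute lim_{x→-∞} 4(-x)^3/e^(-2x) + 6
The quotient is an ∞/∞ indeterminate form as x → -∞.
Compare growth rates of the dominant terms (exponentials ≫ polynomials ≫ logarithms), or apply L'Hôpital's rule; the quotient → 0.
Adding the constant: 0 + 6 = 6. Limit = 6.

Final answer: 6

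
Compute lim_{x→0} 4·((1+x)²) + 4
Direct substitution at x = 0 gives 8.

Final answer: 8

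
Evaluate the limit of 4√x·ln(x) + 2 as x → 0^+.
The product is a 0·∞ indeterminate form at x → 0⁺.
Rewrite the product as 4·ln(x) / x^(-1/2) and apply L'Hôpital, or use the standard hierarchy x^(-1/2) ≫ |ln x| as x → 0⁺.
The indeterminate product → 0, so the limit = 2.

Final answer: 2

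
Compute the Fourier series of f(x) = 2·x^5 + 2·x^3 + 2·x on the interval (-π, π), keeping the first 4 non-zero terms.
(-76·π^2 + 4·π^4 + 460)·sin(x) + (-2·π^4 - 14 + 8·π^2)·sin(2·x) + (-44·π^2/27 + 196/81 + 4·π^4/3)·sin(3·x) + (-π^4 - 35/32 + π^2/4)·sin(4·x)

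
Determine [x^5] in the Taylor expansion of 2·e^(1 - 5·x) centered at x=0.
Expand to order 5: 2·e^(1 - 5·x) = -625·e·x^5/12 + 625·e·x^4/12 - 125·e·x^3/3 + 25·e·x^2 - 10·e·x + 2·e + O(x^6).
The coefficient of x^5 is -625·e/12.

Final answer: -625·e/12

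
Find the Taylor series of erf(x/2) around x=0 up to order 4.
-x^3/(12·√(π)) + x/√(π)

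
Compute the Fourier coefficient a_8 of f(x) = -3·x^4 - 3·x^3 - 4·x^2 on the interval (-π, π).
a_8 = (1/π) ∫_{-π}^{π} f(x)·cos(8x) dx.
Evaluate the integral (use parity and integration by parts as needed): a_8 = -3·π^2/8 - 55/256.

Final answer: -3·π^2/8 - 55/256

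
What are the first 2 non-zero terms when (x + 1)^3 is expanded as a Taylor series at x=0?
3·x + 1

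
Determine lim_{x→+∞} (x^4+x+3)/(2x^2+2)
This is an ∞/∞ indeterminate form as x → +∞.
Divide numerator and denominator by x^4 and let the lower-order terms vanish; the numerator's degree 4 exceeds the denominator's degree 2, so the quotient diverges.
Limit = ∞.

Final answer: ∞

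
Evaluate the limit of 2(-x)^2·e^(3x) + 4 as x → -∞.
The product is a 0·∞ indeterminate form at x → -∞.
Rewrite the product as 2(-x)^2 / e^(-3x) (an ∞/∞ form) and apply L'Hôpital, or use the standard hierarchy e^(3|x|) ≫ |(-x)^2| as x → -∞.
The indeterminate product → 0, so the limit = 4.

Final answer: 4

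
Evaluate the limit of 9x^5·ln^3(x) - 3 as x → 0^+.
The product is a 0·∞ indeterminate form at x → 0⁺.
Rewrite the product as 9·ln^3(x) / x^(-5) and apply L'Hôpital, or use the standard hierarchy x^(-5) ≫ |ln x|^3 as x → 0⁺.
The indeterminate product → 0, so the limit = -3.

Final answer: -3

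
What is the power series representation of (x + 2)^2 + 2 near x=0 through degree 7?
x^2 + 4·x + 6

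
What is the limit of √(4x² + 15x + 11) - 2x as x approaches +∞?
As x → +∞: multiply by the conjugate to get (15x+11)/(√(4x²+15x+11)+2x); the denominator ~ 4x, so the limit is 15/4.
Limit = 15/4.

Final answer: 15/4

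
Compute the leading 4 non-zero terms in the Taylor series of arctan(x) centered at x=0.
-x^7/7 + x^5/5 - x^3/3 + x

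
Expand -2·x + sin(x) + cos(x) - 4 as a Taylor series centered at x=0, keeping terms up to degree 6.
-x^6/720 + x^5/120 + x^4/24 - x^3/6 - x^2/2 - x - 3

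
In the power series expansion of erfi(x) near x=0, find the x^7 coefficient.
Expand to order 7: erfi(x) = x^7/(21·√(π)) + x^5/(5·√(π)) + 2·x^3/(3·√(π)) + 2·x/√(π) + O(x^8).
The coefficient of x^7 is 1/(21·√(π)).

Final answer: 1/(21·√(π))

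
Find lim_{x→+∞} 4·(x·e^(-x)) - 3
Evaluate the dominant behaviour as x → +∞; each term tends to a finite value or vanishes.
Limit = -3.

Final answer: -3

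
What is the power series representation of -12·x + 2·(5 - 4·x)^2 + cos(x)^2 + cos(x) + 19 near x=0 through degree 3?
61·x^2/2 - 92·x + 71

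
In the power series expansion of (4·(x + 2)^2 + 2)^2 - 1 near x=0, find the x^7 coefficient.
Expand to order 7: (4·(x + 2)^2 + 2)^2 - 1 = 16·x^4 + 128·x^3 + 400·x^2 + 576·x + 323 + O(x^8).
The coefficient of x^7 is 0.

Final answer: 0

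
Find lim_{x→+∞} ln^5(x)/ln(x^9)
This is an ∞/∞ indeterminate form as x → +∞.
Write ln(x^9) = 9·ln(x), reducing the quotient to ln^4(x)/9 → ∞.
Limit = ∞.

Final answer: ∞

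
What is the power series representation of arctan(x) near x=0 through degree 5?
x^5/5 - x^3/3 + x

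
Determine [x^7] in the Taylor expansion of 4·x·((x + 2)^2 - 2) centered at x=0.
Expand to order 7: 4·x·((x + 2)^2 - 2) = 4·x^3 + 16·x^2 + 8·x + O(x^8).
The coefficient of x^7 is 0.

Final answer: 0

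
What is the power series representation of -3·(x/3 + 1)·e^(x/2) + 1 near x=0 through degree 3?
-3·x^3/16 - 7·x^2/8 - 5·x/2 - 2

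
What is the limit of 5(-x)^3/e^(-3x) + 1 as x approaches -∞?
The quotient is an ∞/∞ indeterminate form as x → -∞.
Compare growth rates of the dominant terms (exponentials ≫ polynomials ≫ logarithms), or apply L'Hôpital's rule; the quotient → 0.
Adding the constant: 0 + 1 = 1. Limit = 1.

Final answer: 1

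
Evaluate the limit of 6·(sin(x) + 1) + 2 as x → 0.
Direct substitution at x = 0 gives 8.

Final answer: 8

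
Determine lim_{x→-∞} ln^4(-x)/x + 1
The quotient is an ∞/∞ indeterminate form as x → -∞.
Compare growth rates of the dominant terms (exponentials ≫ polynomials ≫ logarithms), or apply L'Hôpital's rule; the quotient → 0.
Adding the constant: 0 + 1 = 1. Limit = 1.

Final answer: 1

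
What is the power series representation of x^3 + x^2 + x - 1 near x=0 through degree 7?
x^3 + x^2 + x - 1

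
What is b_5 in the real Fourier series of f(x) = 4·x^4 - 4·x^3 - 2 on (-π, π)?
b_5 = (1/π) ∫_{-π}^{π} f(x)·sin(5x) dx.
Evaluate the integral (use parity and integration by parts as needed): b_5 = 48/125 - 8·π^2/5.

Final answer: 48/125 - 8·π^2/5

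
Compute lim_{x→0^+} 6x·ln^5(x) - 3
The product is a 0·∞ indeterminate form at x → 0⁺.
Rewrite the product as 6·ln^5(x) / x^(-1) and apply L'Hôpital, or use the standard hierarchy x^(-1) ≫ |ln x|^5 as x → 0⁺.
The indeterminate product → 0, so the limit = -3.

Final answer: -3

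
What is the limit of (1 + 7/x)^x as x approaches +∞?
As x → +∞: this is the defining limit (1 + 7/x)^x → e^7.
Limit = e^(7).

Final answer: e^(7)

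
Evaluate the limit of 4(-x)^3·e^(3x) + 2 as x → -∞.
The product is a 0·∞ indeterminate form at x → -∞.
Rewrite the product as 4(-x)^3 / e^(-3x) (an ∞/∞ form) and apply L'Hôpital, or use the standard hierarchy e^(3|x|) ≫ |(-x)^3| as x → -∞.
The indeterminate product → 0, so the limit = 2.

Final answer: 2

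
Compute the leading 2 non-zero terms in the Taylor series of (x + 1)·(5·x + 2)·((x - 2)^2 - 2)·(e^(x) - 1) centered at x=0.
8·x^2 + 4·x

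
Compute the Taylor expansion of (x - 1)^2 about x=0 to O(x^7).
x^2 - 2·x + 1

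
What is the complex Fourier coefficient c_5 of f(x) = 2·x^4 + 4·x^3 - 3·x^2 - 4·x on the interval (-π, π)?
Compute the real Fourier coefficients first: a_5 = 396/625 - 16·π^2/25, b_5 = -248/125 + 8·π^2/5.
Then c_5 = (a_5 − i·b_5)/2 = -8·π^2/25 + 198/625 - 4·i·π^2/5 + 124·i/125.

Final answer: -8·π^2/25 + 198/625 - 4·i·π^2/5 + 124·i/125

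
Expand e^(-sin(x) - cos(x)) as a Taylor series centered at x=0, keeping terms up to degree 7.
x^7·e^(-1)/48 - 17·x^6·e^(-1)/720 - x^5·e^(-1)/60 + 5·x^4·e^(-1)/24 - x^3·e^(-1)/2 + x^2·e^(-1) - x·e^(-1) + e^(-1)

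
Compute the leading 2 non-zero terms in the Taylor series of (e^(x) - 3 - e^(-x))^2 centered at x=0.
9 - 12·x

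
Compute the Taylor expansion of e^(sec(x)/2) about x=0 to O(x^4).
x^2·e^(1/2)/4 + e^(1/2)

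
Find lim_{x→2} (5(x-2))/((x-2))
Both numerator and denominator → 0 as x → 2; this is a 0/0 indeterminate form.
Expand each to leading order near x = 2: numerator ~ 5·(x - 2), denominator ~ (x - 2).
The limit of the ratio is 5.

Final answer: 5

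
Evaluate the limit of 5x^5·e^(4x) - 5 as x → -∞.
The product is a 0·∞ indeterminate form at x → -∞.
Rewrite the product as 5x^5 / e^(-4x) (an ∞/∞ form) and apply L'Hôpital, or use the standard hierarchy e^(4|x|) ≫ |x^5| as x → -∞.
The indeterminate product → 0, so the limit = -5.

Final answer: -5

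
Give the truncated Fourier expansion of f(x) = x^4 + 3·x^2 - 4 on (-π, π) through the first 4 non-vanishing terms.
(36 - 8·π^2)·cos(x) + 2·π^2·cos(2·x) + (-8·π^2/9 - 20/27)·cos(3·x) - 4 + π^2 + π^4/5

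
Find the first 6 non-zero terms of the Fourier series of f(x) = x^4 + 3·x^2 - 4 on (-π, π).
(36 - 8·π^2)·cos(x) + 2·π^2·cos(2·x) + (-8·π^2/9 - 20/27)·cos(3·x) + (9/16 + π^2/2)·cos(4·x) + (-8·π^2/25 - 252/625)·cos(5·x) - 4 + π^2 + π^4/5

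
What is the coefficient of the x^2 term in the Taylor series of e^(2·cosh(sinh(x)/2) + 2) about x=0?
Expand to order 2: e^(2·cosh(sinh(x)/2) + 2) = x^2·e^(4)/4 + e^(4) + O(x^3).
The coefficient of x^2 is e^(4)/4.

Final answer: e^(4)/4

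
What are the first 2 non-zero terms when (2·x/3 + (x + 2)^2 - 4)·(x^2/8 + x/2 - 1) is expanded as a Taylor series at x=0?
4·x^2/3 - 14·x/3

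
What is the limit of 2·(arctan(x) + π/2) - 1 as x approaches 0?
Direct substitution at x = 0 gives -1 + π.

Final answer: -1 + π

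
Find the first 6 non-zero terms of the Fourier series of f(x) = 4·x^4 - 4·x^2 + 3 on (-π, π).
(208 - 32·π^2)·cos(x) + (-16 + 8·π^2)·cos(2·x) + (112/27 - 32·π^2/9)·cos(3·x) + (-7/4 + 2·π^2)·cos(4·x) + (592/625 - 32·π^2/25)·cos(5·x) - 4·π^2/3 + 3 + 4·π^4/5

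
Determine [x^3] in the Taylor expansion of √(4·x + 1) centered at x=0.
Expand to order 3: √(4·x + 1) = 4·x^3 - 2·x^2 + 2·x + 1 + O(x^4).
The coefficient of x^3 is 4.

Final answer: 4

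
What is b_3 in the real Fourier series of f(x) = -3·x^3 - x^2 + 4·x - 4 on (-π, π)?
b_3 = (1/π) ∫_{-π}^{π} f(x)·sin(3x) dx.
Evaluate the integral (use parity and integration by parts as needed): b_3 = 4 - 2·π^2.

Final answer: 4 - 2·π^2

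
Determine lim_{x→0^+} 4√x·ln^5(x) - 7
The product is a 0·∞ indeterminate form at x → 0⁺.
Rewrite the product as 4·ln^5(x) / x^(-1/2) and apply L'Hôpital, or use the standard hierarchy x^(-1/2) ≫ |ln x|^5 as x → 0⁺.
The indeterminate product → 0, so the limit = -7.

Final answer: -7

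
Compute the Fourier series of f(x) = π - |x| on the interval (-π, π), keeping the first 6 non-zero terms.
4·cos(x)/π + 4·cos(3·x)/(9·π) + 4·cos(5·x)/(25·π) + 4·cos(7·x)/(49·π) + 4·cos(9·x)/(81·π) + π/2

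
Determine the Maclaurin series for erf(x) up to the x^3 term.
-2·x^3/(3·√(π)) + 2·x/√(π)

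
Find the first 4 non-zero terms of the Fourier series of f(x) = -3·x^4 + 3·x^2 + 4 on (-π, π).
(-156 + 24·π^2)·cos(x) + (12 - 6·π^2)·cos(2·x) + (-28/9 + 8·π^2/3)·cos(3·x) - 3·π^4/5 + 4 + π^2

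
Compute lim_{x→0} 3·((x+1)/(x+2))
Direct substitution at x = 0 gives 3/2.

Final answer: 3/2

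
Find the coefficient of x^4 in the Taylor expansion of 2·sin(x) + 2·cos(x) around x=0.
Expand to order 4: 2·sin(x) + 2·cos(x) = x^4/12 - x^3/3 - x^2 + 2·x + 2 + O(x^5).
The coefficient of x^4 is 1/12.

Final answer: 1/12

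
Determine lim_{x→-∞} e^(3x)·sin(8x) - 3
Evaluate the dominant behaviour as x → -∞; each term tends to a finite value or vanishes.
Limit = -3.

Final answer: -3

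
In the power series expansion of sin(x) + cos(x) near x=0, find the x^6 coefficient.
Expand to order 6: sin(x) + cos(x) = -x^6/720 + x^5/120 + x^4/24 - x^3/6 - x^2/2 + x + 1 + O(x^7).
The coefficient of x^6 is -1/720.

Final answer: -1/720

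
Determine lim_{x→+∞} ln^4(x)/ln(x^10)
This is an ∞/∞ indeterminate form as x → +∞.
Write ln(x^10) = 10·ln(x), reducing the quotient to ln^3(x)/10 → ∞.
Limit = ∞.

Final answer: ∞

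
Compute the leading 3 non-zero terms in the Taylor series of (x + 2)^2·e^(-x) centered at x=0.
x^3/3 - x^2 + 4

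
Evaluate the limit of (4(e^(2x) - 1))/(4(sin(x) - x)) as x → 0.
Both numerator and denominator → 0 as x → 0; this is a 0/0 indeterminate form.
Expand each to leading order near x = 0: numerator ~ 8·x, denominator ~ -2·x^3/3.
The limit of the ratio is -∞.

Final answer: -∞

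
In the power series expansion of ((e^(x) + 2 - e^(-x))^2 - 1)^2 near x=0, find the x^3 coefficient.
72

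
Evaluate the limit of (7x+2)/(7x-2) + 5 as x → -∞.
Evaluate the dominant behaviour as x → -∞; each term tends to a finite value or vanishes.
Limit = 6.

Final answer: 6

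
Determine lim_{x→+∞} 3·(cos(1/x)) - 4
Evaluate the dominant behaviour as x → +∞; each term tends to a finite value or vanishes.
Limit = -1.

Final answer: -1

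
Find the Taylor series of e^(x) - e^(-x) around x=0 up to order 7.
x^7/2520 + x^5/60 + x^3/3 + 2·x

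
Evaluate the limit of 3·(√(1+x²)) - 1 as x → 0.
Direct substitution at x = 0 gives 2.

Final answer: 2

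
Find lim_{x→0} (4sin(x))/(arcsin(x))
Both numerator and denominator → 0 as x → 0; this is a 0/0 indeterminate form.
Expand each to leading order near x = 0: numerator ~ 4·x, denominator ~ x.
The limit of the ratio is 4.

Final answer: 4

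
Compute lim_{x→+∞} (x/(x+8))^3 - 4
As x → +∞: x/(x+8) = 1/(1 + 8/x) → 1, and the 3rd power of a limit-1 base also → 1; with the additive constant, 1 - 4 = -3.
Limit = -3.

Final answer: -3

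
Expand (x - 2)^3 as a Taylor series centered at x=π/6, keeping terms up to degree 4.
-8 - π^2/6 + π^3/216 + 2·π + (-2·π + π^2/12 + 12)·(x - π/6) + (-6 + π/2)·(x - π/6)^2 + (x - π/6)^3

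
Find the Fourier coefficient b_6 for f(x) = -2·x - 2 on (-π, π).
b_6 = (1/π) ∫_{-π}^{π} f(x)·sin(6x) dx.
Evaluate the integral (use parity and integration by parts as needed): b_6 = 2/3.

Final answer: 2/3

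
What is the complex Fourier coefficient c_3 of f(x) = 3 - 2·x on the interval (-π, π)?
Compute the real Fourier coefficients first: a_3 = 0, b_3 = -4/3.
Then c_3 = (a_3 − i·b_3)/2 = 2·i/3.

Final answer: 2·i/3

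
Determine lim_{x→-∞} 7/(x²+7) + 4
Evaluate the dominant behaviour as x → -∞; each term tends to a finite value or vanishes.
Limit = 4.

Final answer: 4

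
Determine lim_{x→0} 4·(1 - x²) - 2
Direct substitution at x = 0 gives 2.

Final answer: 2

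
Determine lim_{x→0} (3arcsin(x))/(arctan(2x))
Both numerator and denominator → 0 as x → 0; this is a 0/0 indeterminate form.
Expand each to leading order near x = 0: numerator ~ 3·x, denominator ~ 2·x.
The limit of the ratio is 3/2.

Final answer: 3/2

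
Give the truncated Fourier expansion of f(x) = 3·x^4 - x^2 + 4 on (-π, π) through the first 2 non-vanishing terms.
(148 - 24·π^2)·cos(x) - π^2/3 + 4 + 3·π^4/5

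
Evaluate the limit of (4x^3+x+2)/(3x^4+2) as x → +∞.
This is an ∞/∞ indeterminate form as x → +∞.
Divide numerator and denominator by x^4 and let the lower-order terms vanish; the numerator's degree 3 is below the denominator's degree 4, so the quotient → 0.
Limit = 0.

Final answer: 0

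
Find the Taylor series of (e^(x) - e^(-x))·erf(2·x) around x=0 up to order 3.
8·x^2/√(π)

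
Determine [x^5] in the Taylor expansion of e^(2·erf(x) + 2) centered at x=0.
Expand to order 5: e^(2·erf(x) + 2) = x^5·(-32·e^(2)/(3·π^(3/2)) + 2·e^(2)/(5·√(π)) + 128·e^(2)/(15·π^(5/2))) + x^4·(-16·e^(2)/(3·π) + 32·e^(2)/(3·π^2)) + x^3·(-4·e^(2)/(3·√(π)) + 32·e^(2)/(3·π^(3/2))) + 8·x^2·e^(2)/π + 4·x·e^(2)/√(π) + e^(2) + O(x^6).
The coefficient of x^5 is -32·e^(2)/(3·π^(3/2)) + 2·e^(2)/(5·√(π)) + 128·e^(2)/(15·π^(5/2)).

Final answer: -32·e^(2)/(3·π^(3/2)) + 2·e^(2)/(5·√(π)) + 128·e^(2)/(15·π^(5/2))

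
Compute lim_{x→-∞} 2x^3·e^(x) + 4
The product is a 0·∞ indeterminate form at x → -∞.
Rewrite the product as 2x^3 / e^(-x) (an ∞/∞ form) and apply L'Hôpital, or use the standard hierarchy e^(|x|) ≫ |x^3| as x → -∞.
The indeterminate product → 0, so the limit = 4.

Final answer: 4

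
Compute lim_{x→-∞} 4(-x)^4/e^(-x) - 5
The quotient is an ∞/∞ indeterminate form as x → -∞.
Compare growth rates of the dominant terms (exponentials ≫ polynomials ≫ logarithms), or apply L'Hôpital's rule; the quotient → 0.
Adding the constant: 0 - 5 = -5. Limit = -5.

Final answer: -5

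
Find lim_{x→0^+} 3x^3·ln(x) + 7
The product is a 0·∞ indeterminate form at x → 0⁺.
Rewrite the product as 3·ln(x) / x^(-3) and apply L'Hôpital, or use the standard hierarchy x^(-3) ≫ |ln x| as x → 0⁺.
The indeterminate product → 0, so the limit = 7.

Final answer: 7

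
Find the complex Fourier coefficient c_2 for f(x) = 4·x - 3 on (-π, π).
Compute the real Fourier coefficients first: a_2 = 0, b_2 = -4.
Then c_2 = (a_2 − i·b_2)/2 = 2·i.

Final answer: 2·i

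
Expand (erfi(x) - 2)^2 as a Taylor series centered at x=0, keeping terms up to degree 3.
-8·x^3/(3·√(π)) + 4·x^2/π - 8·x/√(π) + 4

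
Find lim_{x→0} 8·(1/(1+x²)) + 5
Direct substitution at x = 0 gives 13.

Final answer: 13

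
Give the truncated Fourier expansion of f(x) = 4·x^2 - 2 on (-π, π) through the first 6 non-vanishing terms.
-16·cos(x) + 4·cos(2·x) - 16·cos(3·x)/9 + cos(4·x) - 16·cos(5·x)/25 - 2 + 4·π^2/3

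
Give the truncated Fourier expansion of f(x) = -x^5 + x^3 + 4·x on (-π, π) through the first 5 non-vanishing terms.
(-244 - 2·π^4 + 42·π^2)·sin(x) + (-6·π^2 + 5 + π^4)·sin(2·x) + (-2·π^4/3 + 100/81 + 58·π^2/27)·sin(3·x) + (-9·π^2/8 - 101/64 + π^4/2)·sin(4·x) + (-2·π^4/5 + 892/625 + 18·π^2/25)·sin(5·x)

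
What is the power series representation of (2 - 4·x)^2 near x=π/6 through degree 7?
-8·π/3 + 4 + 4·π^2/9 + (-16 + 16·π/3)·(x - π/6) + 16·(x - π/6)^2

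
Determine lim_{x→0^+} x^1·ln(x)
This is a 0·∞ indeterminate form at x → 0⁺.
Rewrite the product as ln(x) / x^(-1) and apply L'Hôpital, or use the standard hierarchy x^(-1) ≫ |ln x| as x → 0⁺.
The indeterminate product → 0, so the limit = 0.

Final answer: 0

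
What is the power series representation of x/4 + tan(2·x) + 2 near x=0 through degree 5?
64·x^5/15 + 8·x^3/3 + 9·x/4 + 2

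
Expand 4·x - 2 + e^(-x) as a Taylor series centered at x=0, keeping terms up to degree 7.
-x^7/5040 + x^6/720 - x^5/120 + x^4/24 - x^3/6 + x^2/2 + 3·x - 1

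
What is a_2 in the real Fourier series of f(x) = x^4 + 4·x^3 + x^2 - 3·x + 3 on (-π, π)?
a_2 = (1/π) ∫_{-π}^{π} f(x)·cos(2x) dx.
Evaluate the integral (use parity and integration by parts as needed): a_2 = -2 + 2·π^2.

Final answer: -2 + 2·π^2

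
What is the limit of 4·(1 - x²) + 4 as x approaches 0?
Direct substitution at x = 0 gives 8.

Final answer: 8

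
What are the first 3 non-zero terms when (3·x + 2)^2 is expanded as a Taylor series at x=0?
9·x^2 + 12·x + 4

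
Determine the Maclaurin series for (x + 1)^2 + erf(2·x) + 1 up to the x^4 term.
-16·x^3/(3·√(π)) + x^2 + x·(2 + 4/√(π)) + 2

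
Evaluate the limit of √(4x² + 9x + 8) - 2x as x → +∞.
As x → +∞: multiply by the conjugate to get (9x+8)/(√(4x²+9x+8)+2x); the denominator ~ 4x, so the limit is 9/4.
Limit = 9/4.

Final answer: 9/4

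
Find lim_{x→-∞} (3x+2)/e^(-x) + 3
The quotient is an ∞/∞ indeterminate form as x → -∞.
Compare growth rates of the dominant terms (exponentials ≫ polynomials ≫ logarithms), or apply L'Hôpital's rule; the quotient → 0.
Adding the constant: 0 + 3 = 3. Limit = 3.

Final answer: 3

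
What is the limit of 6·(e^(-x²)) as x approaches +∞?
Evaluate the dominant behaviour as x → +∞; each term tends to a finite value or vanishes.
Limit = 0.

Final answer: 0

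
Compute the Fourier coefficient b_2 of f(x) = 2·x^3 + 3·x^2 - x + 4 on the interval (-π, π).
b_2 = (1/π) ∫_{-π}^{π} f(x)·sin(2x) dx.
Evaluate the integral (use parity and integration by parts as needed): b_2 = 4 - 2·π^2.

Final answer: 4 - 2·π^2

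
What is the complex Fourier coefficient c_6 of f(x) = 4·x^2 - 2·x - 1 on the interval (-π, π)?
Compute the real Fourier coefficients first: a_6 = 4/9, b_6 = 2/3.
Then c_6 = (a_6 − i·b_6)/2 = 2/9 - i/3.

Final answer: 2/9 - i/3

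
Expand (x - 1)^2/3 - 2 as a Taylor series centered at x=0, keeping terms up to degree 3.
x^2/3 - 2·x/3 - 5/3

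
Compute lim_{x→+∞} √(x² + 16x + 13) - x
This is an ∞ − ∞ indeterminate form.
Multiply and divide by the conjugate √(x²+16x + 13) + x; the x² terms cancel, leaving (16x + 13)/(√(x²+16x + 13)+x) → 16/2 = 8.
Limit = 8.

Final answer: 8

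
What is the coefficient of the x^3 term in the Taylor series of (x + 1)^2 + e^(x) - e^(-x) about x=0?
Expand to order 3: (x + 1)^2 + e^(x) - e^(-x) = x^3/3 + x^2 + 4·x + 1 + O(x^4).
The coefficient of x^3 is 1/3.

Final answer: 1/3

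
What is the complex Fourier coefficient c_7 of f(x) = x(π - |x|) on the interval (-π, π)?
Compute the real Fourier coefficients first: a_7 = 0, b_7 = 8/(343·π).
Then c_7 = (a_7 − i·b_7)/2 = -4·i/(343·π).

Final answer: -4·i/(343·π)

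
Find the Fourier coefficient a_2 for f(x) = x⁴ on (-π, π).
a_2 = (1/π) ∫_{-π}^{π} f(x)·cos(2x) dx.
Evaluate the integral (use parity and integration by parts as needed): a_2 = -3 + 2·π^2.

Final answer: -3 + 2·π^2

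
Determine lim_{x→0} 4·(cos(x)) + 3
Direct substitution at x = 0 gives 7.

Final answer: 7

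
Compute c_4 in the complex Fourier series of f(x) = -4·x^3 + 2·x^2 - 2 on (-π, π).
Compute the real Fourier coefficients first: a_4 = 1/2, b_4 = -3/4 + 2·π^2.
Then c_4 = (a_4 − i·b_4)/2 = 1/4 - i·π^2 + 3·i/8.

Final answer: 1/4 - i·π^2 + 3·i/8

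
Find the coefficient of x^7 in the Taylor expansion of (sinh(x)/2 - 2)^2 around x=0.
Expand to order 7: (sinh(x)/2 - 2)^2 = -x^7/2520 + x^6/90 - x^5/60 + x^4/12 - x^3/3 + x^2/4 - 2·x + 4 + O(x^8).
The coefficient of x^7 is -1/2520.

Final answer: -1/2520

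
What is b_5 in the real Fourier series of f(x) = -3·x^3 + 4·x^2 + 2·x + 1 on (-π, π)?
b_5 = (1/π) ∫_{-π}^{π} f(x)·sin(5x) dx.
Evaluate the integral (use parity and integration by parts as needed): b_5 = 136/125 - 6·π^2/5.

Final answer: 136/125 - 6·π^2/5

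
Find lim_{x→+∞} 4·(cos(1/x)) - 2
Evaluate the dominant behaviour as x → +∞; each term tends to a finite value or vanishes.
Limit = 2.

Final answer: 2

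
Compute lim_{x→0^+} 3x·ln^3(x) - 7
The product is a 0·∞ indeterminate form at x → 0⁺.
Rewrite the product as 3·ln^3(x) / x^(-1) and apply L'Hôpital, or use the standard hierarchy x^(-1) ≫ |ln x|^3 as x → 0⁺.
The indeterminate product → 0, so the limit = -7.

Final answer: -7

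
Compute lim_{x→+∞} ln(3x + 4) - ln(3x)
This is an ∞ − ∞ indeterminate form.
Combine the logarithms: ln(3x+4) − ln(3x) = ln((3x+4)/(3x)) = ln(1 + 4/(3x)) → ln(1) = 0.
Limit = 0.

Final answer: 0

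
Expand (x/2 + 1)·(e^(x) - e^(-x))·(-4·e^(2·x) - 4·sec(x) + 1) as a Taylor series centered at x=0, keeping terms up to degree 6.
-3337·x^6/360 - 1027·x^5/60 - 49·x^4/2 - 91·x^3/3 - 23·x^2 - 14·x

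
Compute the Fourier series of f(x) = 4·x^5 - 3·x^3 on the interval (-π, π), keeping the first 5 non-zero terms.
(-166·π^2 + 8·π^4 + 996)·sin(x) + (-4·π^4 - 69/2 + 23·π^2)·sin(2·x) + (-214·π^2/27 + 428/81 + 8·π^4/3)·sin(3·x) + (-2·π^4 - 3/2 + 4·π^2)·sin(4·x) + (-62·π^2/25 + 372/625 + 8·π^4/5)·sin(5·x)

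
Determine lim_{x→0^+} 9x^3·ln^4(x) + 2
The product is a 0·∞ indeterminate form at x → 0⁺.
Rewrite the product as 9·ln^4(x) / x^(-3) and apply L'Hôpital, or use the standard hierarchy x^(-3) ≫ |ln x|^4 as x → 0⁺.
The indeterminate product → 0, so the limit = 2.

Final answer: 2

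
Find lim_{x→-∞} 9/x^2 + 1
Evaluate the dominant behaviour as x → -∞; each term tends to a finite value or vanishes.
Limit = 1.

Final answer: 1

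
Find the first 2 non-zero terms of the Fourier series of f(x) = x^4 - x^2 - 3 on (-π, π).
(52 - 8·π^2)·cos(x) - π^2/3 - 3 + π^4/5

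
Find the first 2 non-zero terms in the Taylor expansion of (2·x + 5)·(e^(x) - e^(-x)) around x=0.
4·x^2 + 10·x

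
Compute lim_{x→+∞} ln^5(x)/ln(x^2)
This is an ∞/∞ indeterminate form as x → +∞.
Write ln(x^2) = 2·ln(x), reducing the quotient to ln^4(x)/2 → ∞.
Limit = ∞.

Final answer: ∞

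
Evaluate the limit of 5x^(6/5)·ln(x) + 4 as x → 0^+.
The product is a 0·∞ indeterminate form at x → 0⁺.
Rewrite the product as 5·ln(x) / x^(-6/5) and apply L'Hôpital, or use the standard hierarchy x^(-6/5) ≫ |ln x| as x → 0⁺.
The indeterminate product → 0, so the limit = 4.

Final answer: 4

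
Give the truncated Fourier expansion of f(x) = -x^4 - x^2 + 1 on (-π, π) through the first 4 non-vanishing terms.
(-44 + 8·π^2)·cos(x) + (2 - 2·π^2)·cos(2·x) + (-4/27 + 8·π^2/9)·cos(3·x) - π^4/5 - π^2/3 + 1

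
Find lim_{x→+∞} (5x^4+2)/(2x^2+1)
This is an ∞/∞ indeterminate form as x → +∞.
Divide numerator and denominator by x^4 and let the lower-order terms vanish; the numerator's degree 4 exceeds the denominator's degree 2, so the quotient diverges.
Limit = ∞.

Final answer: ∞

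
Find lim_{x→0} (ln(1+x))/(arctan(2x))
Both numerator and denominator → 0 as x → 0; this is a 0/0 indeterminate form.
Expand each to leading order near x = 0: numerator ~ x, denominator ~ 2·x.
The limit of the ratio is 1/2.

Final answer: 1/2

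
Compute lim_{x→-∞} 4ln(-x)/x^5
This is an ∞/∞ indeterminate form as x → -∞.
Compare growth rates of the dominant terms (exponentials ≫ polynomials ≫ logarithms), or apply L'Hôpital's rule; the quotient → 0.
Limit = 0.

Final answer: 0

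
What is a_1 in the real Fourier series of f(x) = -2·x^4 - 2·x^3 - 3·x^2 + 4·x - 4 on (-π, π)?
a_1 = (1/π) ∫_{-π}^{π} f(x)·cos(1x) dx.
Evaluate the integral (use parity and integration by parts as needed): a_1 = -84 + 16·π^2.

Final answer: -84 + 16·π^2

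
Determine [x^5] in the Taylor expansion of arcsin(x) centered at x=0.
Expand to order 5: arcsin(x) = 3·x^5/40 + x^3/6 + x + O(x^6).
The coefficient of x^5 is 3/40.

Final answer: 3/40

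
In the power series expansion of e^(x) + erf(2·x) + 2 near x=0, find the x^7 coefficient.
Expand to order 7: e^(x) + erf(2·x) + 2 = x^7·(1/5040 - 128/(21·√(π))) + x^6/720 + x^5·(1/120 + 32/(5·√(π))) + x^4/24 + x^3·(1/6 - 16/(3·√(π))) + x^2/2 + x·(1 + 4/√(π)) + 3 + O(x^8).
The coefficient of x^7 is 1/5040 - 128/(21·√(π)).

Final answer: 1/5040 - 128/(21·√(π))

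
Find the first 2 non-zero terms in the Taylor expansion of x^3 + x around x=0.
x^3 + x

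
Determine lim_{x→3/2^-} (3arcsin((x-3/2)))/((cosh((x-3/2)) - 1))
Both numerator and denominator → 0 as x → 3/2^-; this is a 0/0 indeterminate form.
Expand each to leading order near x = 3/2: numerator ~ 3·(x - 3/2), denominator ~ (x - 3/2)^2/2.
The limit of the ratio is -∞.

Final answer: -∞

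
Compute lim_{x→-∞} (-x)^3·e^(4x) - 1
The product is a 0·∞ indeterminate form at x → -∞.
Rewrite the product as (-x)^3 / e^(-4x) (an ∞/∞ form) and apply L'Hôpital, or use the standard hierarchy e^(4|x|) ≫ |(-x)^3| as x → -∞.
The indeterminate product → 0, so the limit = -1.

Final answer: -1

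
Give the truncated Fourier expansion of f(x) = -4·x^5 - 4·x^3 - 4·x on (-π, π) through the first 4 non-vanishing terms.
(-920 - 8·π^4 + 152·π^2)·sin(x) + (-16·π^2 + 28 + 4·π^4)·sin(2·x) + (-8·π^4/3 - 392/81 + 88·π^2/27)·sin(3·x) + (-π^2/2 + 35/16 + 2·π^4)·sin(4·x)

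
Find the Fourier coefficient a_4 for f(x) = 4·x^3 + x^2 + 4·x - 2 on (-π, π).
a_4 = (1/π) ∫_{-π}^{π} f(x)·cos(4x) dx.
Evaluate the integral (use parity and integration by parts as needed): a_4 = 1/4.

Final answer: 1/4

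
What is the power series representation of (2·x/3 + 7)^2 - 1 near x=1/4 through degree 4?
1813/36 + 86·(x - 1/4)/9 + 4·(x - 1/4)^2/9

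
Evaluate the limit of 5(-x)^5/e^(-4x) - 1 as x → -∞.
The quotient is an ∞/∞ indeterminate form as x → -∞.
Compare growth rates of the dominant terms (exponentials ≫ polynomials ≫ logarithms), or apply L'Hôpital's rule; the quotient → 0.
Adding the constant: 0 - 1 = -1. Limit = -1.

Final answer: -1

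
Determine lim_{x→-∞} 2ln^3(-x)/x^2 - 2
The quotient is an ∞/∞ indeterminate form as x → -∞.
Compare growth rates of the dominant terms (exponentials ≫ polynomials ≫ logarithms), or apply L'Hôpital's rule; the quotient → 0.
Adding the constant: 0 - 2 = -2. Limit = -2.

Final answer: -2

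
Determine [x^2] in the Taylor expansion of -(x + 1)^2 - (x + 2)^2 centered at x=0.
Expand to order 2: -(x + 1)^2 - (x + 2)^2 = -2·x^2 - 6·x - 5 + O(x^3).
The coefficient of x^2 is -2.

Final answer: -2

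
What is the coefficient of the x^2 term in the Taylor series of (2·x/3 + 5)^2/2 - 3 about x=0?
Expand to order 2: (2·x/3 + 5)^2/2 - 3 = 2·x^2/9 + 10·x/3 + 19/2 + O(x^3).
The coefficient of x^2 is 2/9.

Final answer: 2/9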